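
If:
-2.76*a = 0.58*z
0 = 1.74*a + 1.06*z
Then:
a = 0.00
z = 0.00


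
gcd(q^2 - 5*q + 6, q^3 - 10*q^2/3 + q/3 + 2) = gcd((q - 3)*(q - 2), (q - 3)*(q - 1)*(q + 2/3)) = q - 3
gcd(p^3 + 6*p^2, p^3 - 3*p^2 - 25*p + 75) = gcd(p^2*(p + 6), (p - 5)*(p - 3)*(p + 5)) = 1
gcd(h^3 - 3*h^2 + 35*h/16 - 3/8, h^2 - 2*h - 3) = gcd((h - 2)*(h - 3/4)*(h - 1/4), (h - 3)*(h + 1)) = 1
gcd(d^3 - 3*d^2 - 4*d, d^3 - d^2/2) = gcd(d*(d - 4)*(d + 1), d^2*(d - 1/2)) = d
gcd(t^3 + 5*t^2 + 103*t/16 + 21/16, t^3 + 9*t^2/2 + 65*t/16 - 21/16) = t^2 + 19*t/4 + 21/4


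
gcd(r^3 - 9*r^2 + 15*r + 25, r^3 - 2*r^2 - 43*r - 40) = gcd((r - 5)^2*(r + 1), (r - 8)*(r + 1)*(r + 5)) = r + 1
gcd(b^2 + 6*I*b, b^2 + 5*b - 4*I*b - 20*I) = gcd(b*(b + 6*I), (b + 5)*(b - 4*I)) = 1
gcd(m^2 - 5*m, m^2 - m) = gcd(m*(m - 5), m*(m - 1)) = m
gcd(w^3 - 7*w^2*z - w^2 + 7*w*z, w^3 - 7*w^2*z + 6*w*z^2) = w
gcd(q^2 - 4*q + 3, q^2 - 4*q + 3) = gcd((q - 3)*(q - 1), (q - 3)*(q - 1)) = q^2 - 4*q + 3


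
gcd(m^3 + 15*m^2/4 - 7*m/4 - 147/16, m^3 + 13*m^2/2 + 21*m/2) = m + 7/2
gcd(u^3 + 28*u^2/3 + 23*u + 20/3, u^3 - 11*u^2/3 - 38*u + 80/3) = u + 5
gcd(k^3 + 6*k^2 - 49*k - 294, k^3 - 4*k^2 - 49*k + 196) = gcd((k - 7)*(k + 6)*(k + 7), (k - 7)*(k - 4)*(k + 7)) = k^2 - 49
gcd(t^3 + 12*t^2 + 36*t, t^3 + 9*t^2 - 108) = t^2 + 12*t + 36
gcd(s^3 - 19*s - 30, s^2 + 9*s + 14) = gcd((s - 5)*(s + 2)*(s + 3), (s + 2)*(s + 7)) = s + 2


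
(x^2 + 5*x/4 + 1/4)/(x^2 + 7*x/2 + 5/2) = (4*x + 1)/(2*(2*x + 5))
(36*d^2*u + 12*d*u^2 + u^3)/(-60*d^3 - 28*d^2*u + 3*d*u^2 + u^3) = u*(6*d + u)/(-10*d^2 - 3*d*u + u^2)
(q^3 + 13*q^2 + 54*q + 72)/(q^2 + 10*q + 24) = q + 3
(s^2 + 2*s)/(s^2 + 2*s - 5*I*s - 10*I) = s/(s - 5*I)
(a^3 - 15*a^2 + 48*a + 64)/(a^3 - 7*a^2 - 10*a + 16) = (a^2 - 7*a - 8)/(a^2 + a - 2)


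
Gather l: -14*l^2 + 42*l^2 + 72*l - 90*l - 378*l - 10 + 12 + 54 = 28*l^2 - 396*l + 56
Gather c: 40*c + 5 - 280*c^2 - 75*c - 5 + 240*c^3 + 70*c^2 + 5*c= 240*c^3 - 210*c^2 - 30*c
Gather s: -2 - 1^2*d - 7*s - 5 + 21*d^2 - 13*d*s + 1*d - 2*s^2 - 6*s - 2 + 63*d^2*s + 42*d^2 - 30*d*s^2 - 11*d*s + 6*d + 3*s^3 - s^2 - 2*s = 63*d^2 + 6*d + 3*s^3 + s^2*(-30*d - 3) + s*(63*d^2 - 24*d - 15) - 9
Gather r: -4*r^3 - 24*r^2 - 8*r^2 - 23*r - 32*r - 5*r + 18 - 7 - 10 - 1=-4*r^3 - 32*r^2 - 60*r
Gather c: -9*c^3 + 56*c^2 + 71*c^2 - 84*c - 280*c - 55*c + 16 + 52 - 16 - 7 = -9*c^3 + 127*c^2 - 419*c + 45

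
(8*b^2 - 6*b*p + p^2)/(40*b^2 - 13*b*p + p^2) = (8*b^2 - 6*b*p + p^2)/(40*b^2 - 13*b*p + p^2)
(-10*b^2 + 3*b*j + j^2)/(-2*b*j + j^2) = (5*b + j)/j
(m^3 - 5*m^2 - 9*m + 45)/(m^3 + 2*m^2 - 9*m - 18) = (m - 5)/(m + 2)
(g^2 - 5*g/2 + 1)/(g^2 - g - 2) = (g - 1/2)/(g + 1)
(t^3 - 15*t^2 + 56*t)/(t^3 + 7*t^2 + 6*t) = (t^2 - 15*t + 56)/(t^2 + 7*t + 6)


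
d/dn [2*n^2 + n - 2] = 4*n + 1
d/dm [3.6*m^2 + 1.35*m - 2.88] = 7.2*m + 1.35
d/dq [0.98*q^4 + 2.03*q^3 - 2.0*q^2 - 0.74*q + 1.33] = 3.92*q^3 + 6.09*q^2 - 4.0*q - 0.74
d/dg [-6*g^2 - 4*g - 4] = -12*g - 4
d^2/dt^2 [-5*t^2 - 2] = -10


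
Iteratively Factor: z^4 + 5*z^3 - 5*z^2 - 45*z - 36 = (z + 3)*(z^3 + 2*z^2 - 11*z - 12) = (z - 3)*(z + 3)*(z^2 + 5*z + 4) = (z - 3)*(z + 3)*(z + 4)*(z + 1)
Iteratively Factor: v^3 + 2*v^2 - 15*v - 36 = (v - 4)*(v^2 + 6*v + 9) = (v - 4)*(v + 3)*(v + 3)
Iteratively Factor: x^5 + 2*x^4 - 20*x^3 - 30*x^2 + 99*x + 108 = (x - 3)*(x^4 + 5*x^3 - 5*x^2 - 45*x - 36) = (x - 3)^2*(x^3 + 8*x^2 + 19*x + 12) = (x - 3)^2*(x + 4)*(x^2 + 4*x + 3) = (x - 3)^2*(x + 1)*(x + 4)*(x + 3)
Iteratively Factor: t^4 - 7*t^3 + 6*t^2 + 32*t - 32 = (t - 1)*(t^3 - 6*t^2 + 32) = (t - 4)*(t - 1)*(t^2 - 2*t - 8) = (t - 4)*(t - 1)*(t + 2)*(t - 4)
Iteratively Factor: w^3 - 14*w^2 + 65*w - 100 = (w - 4)*(w^2 - 10*w + 25) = (w - 5)*(w - 4)*(w - 5)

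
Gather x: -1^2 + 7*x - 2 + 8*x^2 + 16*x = 8*x^2 + 23*x - 3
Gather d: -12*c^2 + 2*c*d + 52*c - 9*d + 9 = -12*c^2 + 52*c + d*(2*c - 9) + 9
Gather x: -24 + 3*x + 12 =3*x - 12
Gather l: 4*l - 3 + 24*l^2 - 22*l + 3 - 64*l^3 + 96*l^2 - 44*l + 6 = -64*l^3 + 120*l^2 - 62*l + 6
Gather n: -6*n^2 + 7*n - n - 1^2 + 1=-6*n^2 + 6*n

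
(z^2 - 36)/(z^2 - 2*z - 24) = (z + 6)/(z + 4)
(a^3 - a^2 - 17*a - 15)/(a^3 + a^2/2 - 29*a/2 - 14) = 2*(a^2 - 2*a - 15)/(2*a^2 - a - 28)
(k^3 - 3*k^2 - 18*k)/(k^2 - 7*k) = (k^2 - 3*k - 18)/(k - 7)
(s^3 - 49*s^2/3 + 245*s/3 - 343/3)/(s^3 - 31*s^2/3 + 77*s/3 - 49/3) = (s - 7)/(s - 1)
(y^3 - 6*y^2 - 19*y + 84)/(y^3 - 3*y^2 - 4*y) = (-y^3 + 6*y^2 + 19*y - 84)/(y*(-y^2 + 3*y + 4))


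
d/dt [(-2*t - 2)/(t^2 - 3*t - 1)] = 2*(t^2 + 2*t - 2)/(t^4 - 6*t^3 + 7*t^2 + 6*t + 1)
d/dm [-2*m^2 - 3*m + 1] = -4*m - 3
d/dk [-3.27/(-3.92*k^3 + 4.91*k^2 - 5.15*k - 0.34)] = (-38.4552*k^2 + 32.1114*k - 16.8405)/(3.92*k^3 - 4.91*k^2 + 5.15*k + 0.34)^2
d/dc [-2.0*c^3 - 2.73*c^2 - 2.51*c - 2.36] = -6.0*c^2 - 5.46*c - 2.51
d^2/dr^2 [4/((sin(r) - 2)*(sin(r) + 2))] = 8*(-2*sin(r)^4 - 5*sin(r)^2 + 4)/((sin(r) - 2)^3*(sin(r) + 2)^3)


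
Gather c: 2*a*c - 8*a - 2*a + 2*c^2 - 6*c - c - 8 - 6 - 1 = -10*a + 2*c^2 + c*(2*a - 7) - 15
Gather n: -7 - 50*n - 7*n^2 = -7*n^2 - 50*n - 7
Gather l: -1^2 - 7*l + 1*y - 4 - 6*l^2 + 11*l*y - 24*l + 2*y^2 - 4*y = -6*l^2 + l*(11*y - 31) + 2*y^2 - 3*y - 5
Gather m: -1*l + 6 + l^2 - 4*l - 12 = l^2 - 5*l - 6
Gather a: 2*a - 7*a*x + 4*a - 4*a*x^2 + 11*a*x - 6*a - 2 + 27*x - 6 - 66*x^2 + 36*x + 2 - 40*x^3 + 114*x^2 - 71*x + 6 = a*(-4*x^2 + 4*x) - 40*x^3 + 48*x^2 - 8*x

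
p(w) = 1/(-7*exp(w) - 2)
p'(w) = 7*exp(w)/(-7*exp(w) - 2)^2 = 7*exp(w)/(7*exp(w) + 2)^2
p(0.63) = -0.07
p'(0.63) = 0.06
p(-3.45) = -0.45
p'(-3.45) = 0.04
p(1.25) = -0.04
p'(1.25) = 0.03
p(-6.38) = -0.50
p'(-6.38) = 0.00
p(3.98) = -0.00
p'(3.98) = 0.00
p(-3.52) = -0.45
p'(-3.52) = 0.04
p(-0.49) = -0.16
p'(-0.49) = 0.11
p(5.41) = -0.00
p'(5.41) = 0.00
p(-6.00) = -0.50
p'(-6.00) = 0.00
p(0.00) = -0.11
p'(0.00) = 0.09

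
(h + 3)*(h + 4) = h^2 + 7*h + 12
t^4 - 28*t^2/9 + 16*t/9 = t*(t - 4/3)*(t - 2/3)*(t + 2)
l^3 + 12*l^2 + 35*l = l*(l + 5)*(l + 7)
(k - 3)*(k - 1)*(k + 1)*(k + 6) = k^4 + 3*k^3 - 19*k^2 - 3*k + 18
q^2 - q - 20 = (q - 5)*(q + 4)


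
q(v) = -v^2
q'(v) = -2*v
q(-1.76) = -3.10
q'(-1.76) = 3.52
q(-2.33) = -5.43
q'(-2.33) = 4.66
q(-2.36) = -5.57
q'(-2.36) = 4.72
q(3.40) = -11.56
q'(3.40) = -6.80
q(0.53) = -0.28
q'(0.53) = -1.06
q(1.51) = -2.28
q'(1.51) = -3.02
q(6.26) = -39.19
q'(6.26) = -12.52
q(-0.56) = -0.31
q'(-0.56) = 1.12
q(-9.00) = -81.00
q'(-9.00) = 18.00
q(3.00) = -9.00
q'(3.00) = -6.00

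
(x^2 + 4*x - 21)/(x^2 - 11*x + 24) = (x + 7)/(x - 8)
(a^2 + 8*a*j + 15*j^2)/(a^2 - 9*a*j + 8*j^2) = (a^2 + 8*a*j + 15*j^2)/(a^2 - 9*a*j + 8*j^2)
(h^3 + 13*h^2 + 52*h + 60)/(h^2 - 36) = (h^2 + 7*h + 10)/(h - 6)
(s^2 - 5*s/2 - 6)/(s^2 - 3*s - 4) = (s + 3/2)/(s + 1)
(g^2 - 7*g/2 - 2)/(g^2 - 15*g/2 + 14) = (2*g + 1)/(2*g - 7)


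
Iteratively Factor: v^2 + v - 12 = (v - 3)*(v + 4)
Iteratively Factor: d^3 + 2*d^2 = (d + 2)*(d^2) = d*(d + 2)*(d)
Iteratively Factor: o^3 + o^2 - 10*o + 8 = (o + 4)*(o^2 - 3*o + 2) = (o - 1)*(o + 4)*(o - 2)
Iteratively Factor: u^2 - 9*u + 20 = (u - 5)*(u - 4)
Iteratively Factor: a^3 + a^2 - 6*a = (a + 3)*(a^2 - 2*a) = a*(a + 3)*(a - 2)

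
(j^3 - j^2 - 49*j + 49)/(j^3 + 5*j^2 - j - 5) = (j^2 - 49)/(j^2 + 6*j + 5)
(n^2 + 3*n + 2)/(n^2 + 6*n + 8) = (n + 1)/(n + 4)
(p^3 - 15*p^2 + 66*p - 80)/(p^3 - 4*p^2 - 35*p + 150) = (p^2 - 10*p + 16)/(p^2 + p - 30)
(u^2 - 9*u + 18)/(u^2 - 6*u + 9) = (u - 6)/(u - 3)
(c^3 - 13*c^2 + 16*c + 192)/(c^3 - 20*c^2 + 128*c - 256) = (c + 3)/(c - 4)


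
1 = 1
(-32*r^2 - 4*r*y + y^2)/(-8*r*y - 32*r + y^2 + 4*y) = (4*r + y)/(y + 4)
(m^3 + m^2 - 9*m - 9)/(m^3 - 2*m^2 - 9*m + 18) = (m + 1)/(m - 2)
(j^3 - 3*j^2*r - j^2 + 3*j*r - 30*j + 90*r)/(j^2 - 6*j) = j - 3*r + 5 - 15*r/j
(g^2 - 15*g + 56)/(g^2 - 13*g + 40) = (g - 7)/(g - 5)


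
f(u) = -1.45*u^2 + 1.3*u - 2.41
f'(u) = 1.3 - 2.9*u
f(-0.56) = -3.59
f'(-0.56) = 2.92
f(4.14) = -21.88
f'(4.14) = -10.71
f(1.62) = -4.11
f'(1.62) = -3.40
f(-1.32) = -6.65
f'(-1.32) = 5.13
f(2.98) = -11.41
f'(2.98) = -7.34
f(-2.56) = -15.24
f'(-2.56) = 8.72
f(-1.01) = -5.20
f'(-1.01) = 4.23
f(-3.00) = -19.36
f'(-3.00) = 10.00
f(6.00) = -46.81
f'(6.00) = -16.10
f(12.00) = -195.61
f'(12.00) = -33.50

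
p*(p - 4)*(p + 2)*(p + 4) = p^4 + 2*p^3 - 16*p^2 - 32*p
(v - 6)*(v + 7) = v^2 + v - 42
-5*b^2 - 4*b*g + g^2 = (-5*b + g)*(b + g)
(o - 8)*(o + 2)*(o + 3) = o^3 - 3*o^2 - 34*o - 48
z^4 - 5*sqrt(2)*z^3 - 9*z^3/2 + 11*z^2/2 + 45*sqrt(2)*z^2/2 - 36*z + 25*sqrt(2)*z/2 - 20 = (z - 5)*(z + 1/2)*(z - 4*sqrt(2))*(z - sqrt(2))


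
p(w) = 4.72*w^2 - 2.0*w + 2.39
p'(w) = 9.44*w - 2.0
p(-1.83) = 21.86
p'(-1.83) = -19.28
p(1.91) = 15.79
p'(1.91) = 16.03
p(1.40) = 8.84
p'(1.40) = 11.22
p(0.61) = 2.93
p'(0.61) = 3.76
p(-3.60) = 70.76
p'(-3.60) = -35.98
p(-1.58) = 17.33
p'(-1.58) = -16.92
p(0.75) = 3.54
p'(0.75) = 5.08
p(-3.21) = 57.45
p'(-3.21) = -32.30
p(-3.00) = 50.87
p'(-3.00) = -30.32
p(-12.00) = 706.07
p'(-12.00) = -115.28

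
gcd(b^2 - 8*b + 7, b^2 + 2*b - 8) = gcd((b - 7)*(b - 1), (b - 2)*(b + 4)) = 1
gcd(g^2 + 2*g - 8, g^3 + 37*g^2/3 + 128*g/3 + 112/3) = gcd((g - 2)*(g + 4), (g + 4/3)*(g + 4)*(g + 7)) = g + 4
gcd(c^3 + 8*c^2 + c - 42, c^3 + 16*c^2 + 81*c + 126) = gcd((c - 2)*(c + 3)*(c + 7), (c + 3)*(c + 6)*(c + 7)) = c^2 + 10*c + 21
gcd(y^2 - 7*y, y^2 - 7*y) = y^2 - 7*y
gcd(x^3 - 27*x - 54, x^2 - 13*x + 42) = x - 6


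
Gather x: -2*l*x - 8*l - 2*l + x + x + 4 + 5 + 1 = -10*l + x*(2 - 2*l) + 10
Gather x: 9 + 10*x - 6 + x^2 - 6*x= x^2 + 4*x + 3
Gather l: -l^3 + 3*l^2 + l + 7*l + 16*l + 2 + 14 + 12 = -l^3 + 3*l^2 + 24*l + 28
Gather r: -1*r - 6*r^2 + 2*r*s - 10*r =-6*r^2 + r*(2*s - 11)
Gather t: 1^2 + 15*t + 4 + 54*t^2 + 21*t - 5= 54*t^2 + 36*t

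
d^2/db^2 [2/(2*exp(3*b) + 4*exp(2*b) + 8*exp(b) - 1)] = 4*(4*(3*exp(2*b) + 4*exp(b) + 4)^2*exp(b) - (9*exp(2*b) + 8*exp(b) + 4)*(2*exp(3*b) + 4*exp(2*b) + 8*exp(b) - 1))*exp(b)/(2*exp(3*b) + 4*exp(2*b) + 8*exp(b) - 1)^3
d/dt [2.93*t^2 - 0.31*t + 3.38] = 5.86*t - 0.31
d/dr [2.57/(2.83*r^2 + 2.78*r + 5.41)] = (-14.5462*r - 7.1446)/(2.83*r^2 + 2.78*r + 5.41)^2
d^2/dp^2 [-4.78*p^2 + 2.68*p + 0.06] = -9.56000000000000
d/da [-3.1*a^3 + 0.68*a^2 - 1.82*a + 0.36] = -9.3*a^2 + 1.36*a - 1.82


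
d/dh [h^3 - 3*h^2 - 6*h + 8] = 3*h^2 - 6*h - 6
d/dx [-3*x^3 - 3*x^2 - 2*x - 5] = -9*x^2 - 6*x - 2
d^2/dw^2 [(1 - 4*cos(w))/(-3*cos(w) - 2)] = 11*(3*cos(w)^2 - 2*cos(w) - 6)/(3*cos(w) + 2)^3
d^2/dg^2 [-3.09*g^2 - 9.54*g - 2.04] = -6.18000000000000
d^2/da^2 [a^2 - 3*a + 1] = 2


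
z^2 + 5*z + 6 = (z + 2)*(z + 3)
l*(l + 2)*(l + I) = l^3 + 2*l^2 + I*l^2 + 2*I*l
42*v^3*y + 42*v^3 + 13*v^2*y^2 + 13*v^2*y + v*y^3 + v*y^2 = (6*v + y)*(7*v + y)*(v*y + v)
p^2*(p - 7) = p^3 - 7*p^2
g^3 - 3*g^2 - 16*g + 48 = (g - 4)*(g - 3)*(g + 4)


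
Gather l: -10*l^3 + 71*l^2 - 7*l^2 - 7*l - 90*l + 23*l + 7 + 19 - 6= -10*l^3 + 64*l^2 - 74*l + 20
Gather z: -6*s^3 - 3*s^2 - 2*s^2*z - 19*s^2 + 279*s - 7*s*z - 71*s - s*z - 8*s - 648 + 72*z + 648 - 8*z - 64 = -6*s^3 - 22*s^2 + 200*s + z*(-2*s^2 - 8*s + 64) - 64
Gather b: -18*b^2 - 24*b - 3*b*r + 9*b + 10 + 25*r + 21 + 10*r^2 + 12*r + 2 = -18*b^2 + b*(-3*r - 15) + 10*r^2 + 37*r + 33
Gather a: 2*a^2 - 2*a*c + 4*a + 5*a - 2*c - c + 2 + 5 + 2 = 2*a^2 + a*(9 - 2*c) - 3*c + 9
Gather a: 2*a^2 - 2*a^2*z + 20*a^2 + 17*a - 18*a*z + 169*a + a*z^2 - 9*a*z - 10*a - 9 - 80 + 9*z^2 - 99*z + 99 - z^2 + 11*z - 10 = a^2*(22 - 2*z) + a*(z^2 - 27*z + 176) + 8*z^2 - 88*z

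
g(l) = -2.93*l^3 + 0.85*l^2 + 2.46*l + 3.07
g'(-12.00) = -1283.70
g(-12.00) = 5158.99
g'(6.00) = -303.78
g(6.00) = -584.45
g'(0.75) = -1.21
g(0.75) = 4.16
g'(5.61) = -264.64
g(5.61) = -473.69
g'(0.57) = 0.57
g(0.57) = 4.21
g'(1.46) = -13.79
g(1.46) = -0.65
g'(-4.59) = -190.53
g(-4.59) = 293.03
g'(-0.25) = 1.49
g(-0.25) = 2.55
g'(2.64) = -54.31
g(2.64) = -38.42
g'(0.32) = 2.10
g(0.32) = 3.85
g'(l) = -8.79*l^2 + 1.7*l + 2.46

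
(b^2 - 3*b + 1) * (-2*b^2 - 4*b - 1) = -2*b^4 + 2*b^3 + 9*b^2 - b - 1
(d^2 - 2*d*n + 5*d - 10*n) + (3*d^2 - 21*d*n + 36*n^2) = 4*d^2 - 23*d*n + 5*d + 36*n^2 - 10*n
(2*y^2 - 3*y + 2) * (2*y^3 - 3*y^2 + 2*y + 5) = 4*y^5 - 12*y^4 + 17*y^3 - 2*y^2 - 11*y + 10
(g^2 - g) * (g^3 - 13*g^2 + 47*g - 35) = g^5 - 14*g^4 + 60*g^3 - 82*g^2 + 35*g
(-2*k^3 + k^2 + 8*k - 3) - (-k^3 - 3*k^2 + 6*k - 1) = -k^3 + 4*k^2 + 2*k - 2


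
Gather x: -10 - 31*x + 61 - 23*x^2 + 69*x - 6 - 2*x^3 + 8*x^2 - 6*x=-2*x^3 - 15*x^2 + 32*x + 45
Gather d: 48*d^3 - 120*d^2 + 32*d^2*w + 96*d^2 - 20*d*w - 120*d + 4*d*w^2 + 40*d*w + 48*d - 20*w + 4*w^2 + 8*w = 48*d^3 + d^2*(32*w - 24) + d*(4*w^2 + 20*w - 72) + 4*w^2 - 12*w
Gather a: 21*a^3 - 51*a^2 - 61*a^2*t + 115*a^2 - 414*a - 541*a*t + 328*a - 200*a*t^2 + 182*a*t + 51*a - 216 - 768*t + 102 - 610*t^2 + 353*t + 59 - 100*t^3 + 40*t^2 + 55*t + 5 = 21*a^3 + a^2*(64 - 61*t) + a*(-200*t^2 - 359*t - 35) - 100*t^3 - 570*t^2 - 360*t - 50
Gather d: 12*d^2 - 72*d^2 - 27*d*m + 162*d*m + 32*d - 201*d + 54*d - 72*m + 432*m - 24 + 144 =-60*d^2 + d*(135*m - 115) + 360*m + 120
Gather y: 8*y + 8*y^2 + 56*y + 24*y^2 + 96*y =32*y^2 + 160*y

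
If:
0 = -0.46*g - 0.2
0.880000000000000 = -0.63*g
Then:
No Solution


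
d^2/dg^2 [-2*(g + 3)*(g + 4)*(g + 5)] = -12*g - 48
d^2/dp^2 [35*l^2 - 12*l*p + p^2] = 2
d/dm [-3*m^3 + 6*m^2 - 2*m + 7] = -9*m^2 + 12*m - 2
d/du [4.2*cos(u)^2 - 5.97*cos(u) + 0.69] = (5.97 - 8.4*cos(u))*sin(u)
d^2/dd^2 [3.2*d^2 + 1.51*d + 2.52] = 6.40000000000000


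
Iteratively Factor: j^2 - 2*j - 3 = (j + 1)*(j - 3)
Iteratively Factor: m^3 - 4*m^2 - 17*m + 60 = (m - 3)*(m^2 - m - 20) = (m - 5)*(m - 3)*(m + 4)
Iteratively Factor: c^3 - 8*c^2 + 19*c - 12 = (c - 3)*(c^2 - 5*c + 4) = (c - 3)*(c - 1)*(c - 4)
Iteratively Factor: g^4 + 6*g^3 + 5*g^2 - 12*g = (g)*(g^3 + 6*g^2 + 5*g - 12) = g*(g - 1)*(g^2 + 7*g + 12) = g*(g - 1)*(g + 4)*(g + 3)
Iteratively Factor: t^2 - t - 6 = (t + 2)*(t - 3)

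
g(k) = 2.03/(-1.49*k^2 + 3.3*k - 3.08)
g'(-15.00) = -0.00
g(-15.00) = -0.01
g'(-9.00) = -0.00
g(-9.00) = -0.01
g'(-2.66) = -0.05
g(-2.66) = -0.09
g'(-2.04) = -0.07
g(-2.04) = -0.13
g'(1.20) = 0.35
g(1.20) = -1.60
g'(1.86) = 1.04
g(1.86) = -0.97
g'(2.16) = 0.76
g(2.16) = -0.70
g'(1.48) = 1.06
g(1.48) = -1.39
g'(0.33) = -1.01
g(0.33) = -0.94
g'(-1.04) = -0.20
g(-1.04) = -0.25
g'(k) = 2.03*(2.98*k - 3.3)/(-1.49*k^2 + 3.3*k - 3.08)^2 = (6.0494*k - 6.699)/(1.49*k^2 - 3.3*k + 3.08)^2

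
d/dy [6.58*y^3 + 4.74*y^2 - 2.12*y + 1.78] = 19.74*y^2 + 9.48*y - 2.12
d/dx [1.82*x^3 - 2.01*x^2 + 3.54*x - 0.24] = 5.46*x^2 - 4.02*x + 3.54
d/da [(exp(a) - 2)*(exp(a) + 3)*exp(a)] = (3*exp(2*a) + 2*exp(a) - 6)*exp(a)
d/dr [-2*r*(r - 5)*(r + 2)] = -6*r^2 + 12*r + 20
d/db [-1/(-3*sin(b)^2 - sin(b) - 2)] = -(6*sin(b) + 1)*cos(b)/(3*sin(b)^2 + sin(b) + 2)^2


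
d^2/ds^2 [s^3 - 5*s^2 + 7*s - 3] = 6*s - 10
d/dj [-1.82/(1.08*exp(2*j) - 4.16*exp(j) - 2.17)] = (3.9312*exp(j) - 7.5712)*exp(j)/(-1.08*exp(2*j) + 4.16*exp(j) + 2.17)^2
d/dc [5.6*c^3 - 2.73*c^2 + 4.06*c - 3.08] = 16.8*c^2 - 5.46*c + 4.06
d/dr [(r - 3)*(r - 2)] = 2*r - 5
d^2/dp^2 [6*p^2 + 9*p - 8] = 12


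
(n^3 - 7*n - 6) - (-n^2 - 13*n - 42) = n^3 + n^2 + 6*n + 36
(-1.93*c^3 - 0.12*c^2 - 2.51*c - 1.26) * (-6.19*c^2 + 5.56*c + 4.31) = 11.9467*c^5 - 9.988*c^4 + 6.5514*c^3 - 6.6734*c^2 - 17.8237*c - 5.4306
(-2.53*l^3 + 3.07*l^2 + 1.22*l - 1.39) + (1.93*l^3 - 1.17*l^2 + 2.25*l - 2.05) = -0.6*l^3 + 1.9*l^2 + 3.47*l - 3.44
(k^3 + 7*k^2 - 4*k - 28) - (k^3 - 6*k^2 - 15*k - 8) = 13*k^2 + 11*k - 20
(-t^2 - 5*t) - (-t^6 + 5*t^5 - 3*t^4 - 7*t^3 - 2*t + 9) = t^6 - 5*t^5 + 3*t^4 + 7*t^3 - t^2 - 3*t - 9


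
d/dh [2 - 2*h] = -2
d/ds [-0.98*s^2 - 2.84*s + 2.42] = -1.96*s - 2.84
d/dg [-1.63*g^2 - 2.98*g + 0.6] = -3.26*g - 2.98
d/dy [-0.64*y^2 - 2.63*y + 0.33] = -1.28*y - 2.63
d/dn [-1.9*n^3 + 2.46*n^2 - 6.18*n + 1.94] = -5.7*n^2 + 4.92*n - 6.18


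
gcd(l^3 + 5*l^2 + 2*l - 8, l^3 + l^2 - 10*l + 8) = l^2 + 3*l - 4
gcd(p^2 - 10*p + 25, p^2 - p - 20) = p - 5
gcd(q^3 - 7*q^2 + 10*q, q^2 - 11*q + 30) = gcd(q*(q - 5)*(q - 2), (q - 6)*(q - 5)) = q - 5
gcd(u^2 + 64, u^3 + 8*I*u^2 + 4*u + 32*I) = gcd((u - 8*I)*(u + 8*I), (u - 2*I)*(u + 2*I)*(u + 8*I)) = u + 8*I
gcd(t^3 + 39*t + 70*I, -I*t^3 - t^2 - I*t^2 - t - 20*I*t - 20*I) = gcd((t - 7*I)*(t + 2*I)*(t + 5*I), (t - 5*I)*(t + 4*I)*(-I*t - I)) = 1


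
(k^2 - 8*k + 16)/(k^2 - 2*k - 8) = (k - 4)/(k + 2)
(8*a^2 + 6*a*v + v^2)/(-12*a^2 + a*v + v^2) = (2*a + v)/(-3*a + v)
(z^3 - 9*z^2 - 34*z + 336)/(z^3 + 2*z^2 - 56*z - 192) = (z - 7)/(z + 4)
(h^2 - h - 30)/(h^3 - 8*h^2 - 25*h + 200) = (h - 6)/(h^2 - 13*h + 40)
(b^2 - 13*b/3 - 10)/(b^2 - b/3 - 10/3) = (b - 6)/(b - 2)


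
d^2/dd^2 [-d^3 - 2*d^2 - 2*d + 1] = -6*d - 4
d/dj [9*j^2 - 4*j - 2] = 18*j - 4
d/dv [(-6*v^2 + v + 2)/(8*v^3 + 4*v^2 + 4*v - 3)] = (48*v^4 - 16*v^3 - 76*v^2 + 20*v - 11)/(64*v^6 + 64*v^5 + 80*v^4 - 16*v^3 - 8*v^2 - 24*v + 9)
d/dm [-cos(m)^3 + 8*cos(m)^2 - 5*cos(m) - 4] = (3*cos(m)^2 - 16*cos(m) + 5)*sin(m)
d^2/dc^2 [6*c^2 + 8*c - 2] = 12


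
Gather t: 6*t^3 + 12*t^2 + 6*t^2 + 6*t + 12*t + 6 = 6*t^3 + 18*t^2 + 18*t + 6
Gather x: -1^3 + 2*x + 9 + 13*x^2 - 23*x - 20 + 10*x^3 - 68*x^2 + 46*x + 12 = 10*x^3 - 55*x^2 + 25*x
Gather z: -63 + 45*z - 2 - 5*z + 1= 40*z - 64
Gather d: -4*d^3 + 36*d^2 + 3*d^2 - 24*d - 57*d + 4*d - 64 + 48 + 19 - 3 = -4*d^3 + 39*d^2 - 77*d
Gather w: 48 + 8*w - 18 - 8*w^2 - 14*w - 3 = -8*w^2 - 6*w + 27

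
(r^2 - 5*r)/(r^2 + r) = (r - 5)/(r + 1)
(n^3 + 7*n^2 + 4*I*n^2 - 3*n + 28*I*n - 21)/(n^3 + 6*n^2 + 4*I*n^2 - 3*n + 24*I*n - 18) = (n + 7)/(n + 6)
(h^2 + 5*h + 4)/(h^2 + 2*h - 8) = (h + 1)/(h - 2)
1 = 1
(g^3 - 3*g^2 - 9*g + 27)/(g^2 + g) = (g^3 - 3*g^2 - 9*g + 27)/(g*(g + 1))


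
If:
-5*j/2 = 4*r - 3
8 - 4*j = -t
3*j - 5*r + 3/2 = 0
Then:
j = 18/49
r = 51/98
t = -320/49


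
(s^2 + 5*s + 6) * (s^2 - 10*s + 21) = s^4 - 5*s^3 - 23*s^2 + 45*s + 126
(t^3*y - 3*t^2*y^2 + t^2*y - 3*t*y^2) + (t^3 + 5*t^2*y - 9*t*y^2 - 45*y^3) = t^3*y + t^3 - 3*t^2*y^2 + 6*t^2*y - 12*t*y^2 - 45*y^3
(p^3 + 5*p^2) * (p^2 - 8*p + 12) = p^5 - 3*p^4 - 28*p^3 + 60*p^2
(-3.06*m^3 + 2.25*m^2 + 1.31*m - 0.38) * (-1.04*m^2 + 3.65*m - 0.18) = 3.1824*m^5 - 13.509*m^4 + 7.4009*m^3 + 4.7717*m^2 - 1.6228*m + 0.0684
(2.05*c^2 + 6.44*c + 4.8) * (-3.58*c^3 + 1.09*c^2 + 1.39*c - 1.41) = -7.339*c^5 - 20.8207*c^4 - 7.3149*c^3 + 11.2931*c^2 - 2.4084*c - 6.768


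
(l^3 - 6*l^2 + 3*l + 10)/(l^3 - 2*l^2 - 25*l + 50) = (l + 1)/(l + 5)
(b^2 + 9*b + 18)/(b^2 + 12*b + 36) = (b + 3)/(b + 6)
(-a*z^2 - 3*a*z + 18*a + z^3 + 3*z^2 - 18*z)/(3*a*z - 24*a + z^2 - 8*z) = (-a*z^2 - 3*a*z + 18*a + z^3 + 3*z^2 - 18*z)/(3*a*z - 24*a + z^2 - 8*z)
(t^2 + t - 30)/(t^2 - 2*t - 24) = (-t^2 - t + 30)/(-t^2 + 2*t + 24)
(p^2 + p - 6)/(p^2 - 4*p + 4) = (p + 3)/(p - 2)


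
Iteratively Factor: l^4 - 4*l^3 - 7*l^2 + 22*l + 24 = (l - 4)*(l^3 - 7*l - 6) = (l - 4)*(l + 2)*(l^2 - 2*l - 3) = (l - 4)*(l - 3)*(l + 2)*(l + 1)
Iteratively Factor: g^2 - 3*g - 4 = (g + 1)*(g - 4)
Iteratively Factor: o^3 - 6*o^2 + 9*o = (o)*(o^2 - 6*o + 9) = o*(o - 3)*(o - 3)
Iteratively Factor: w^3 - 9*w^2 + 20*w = (w - 4)*(w^2 - 5*w) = w*(w - 4)*(w - 5)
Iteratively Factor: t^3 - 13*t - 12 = (t - 4)*(t^2 + 4*t + 3) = (t - 4)*(t + 3)*(t + 1)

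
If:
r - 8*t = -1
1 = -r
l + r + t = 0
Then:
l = 1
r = -1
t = 0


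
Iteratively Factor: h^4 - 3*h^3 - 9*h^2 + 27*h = (h - 3)*(h^3 - 9*h) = (h - 3)*(h + 3)*(h^2 - 3*h) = h*(h - 3)*(h + 3)*(h - 3)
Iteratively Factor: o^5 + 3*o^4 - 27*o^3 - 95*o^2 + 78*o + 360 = (o + 3)*(o^4 - 27*o^2 - 14*o + 120) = (o + 3)*(o + 4)*(o^3 - 4*o^2 - 11*o + 30) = (o - 2)*(o + 3)*(o + 4)*(o^2 - 2*o - 15) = (o - 2)*(o + 3)^2*(o + 4)*(o - 5)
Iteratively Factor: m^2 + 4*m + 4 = (m + 2)*(m + 2)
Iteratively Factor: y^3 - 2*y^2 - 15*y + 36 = (y - 3)*(y^2 + y - 12) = (y - 3)*(y + 4)*(y - 3)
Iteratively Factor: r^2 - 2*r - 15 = (r + 3)*(r - 5)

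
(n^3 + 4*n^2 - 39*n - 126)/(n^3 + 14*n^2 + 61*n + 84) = (n - 6)/(n + 4)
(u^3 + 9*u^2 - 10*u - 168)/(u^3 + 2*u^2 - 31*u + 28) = (u + 6)/(u - 1)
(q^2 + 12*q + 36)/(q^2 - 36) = (q + 6)/(q - 6)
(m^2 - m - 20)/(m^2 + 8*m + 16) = (m - 5)/(m + 4)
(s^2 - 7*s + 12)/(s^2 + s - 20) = (s - 3)/(s + 5)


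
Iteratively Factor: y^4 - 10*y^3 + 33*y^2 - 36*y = (y - 4)*(y^3 - 6*y^2 + 9*y) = (y - 4)*(y - 3)*(y^2 - 3*y) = (y - 4)*(y - 3)^2*(y)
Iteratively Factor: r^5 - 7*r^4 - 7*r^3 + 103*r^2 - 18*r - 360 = (r - 5)*(r^4 - 2*r^3 - 17*r^2 + 18*r + 72) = (r - 5)*(r - 4)*(r^3 + 2*r^2 - 9*r - 18) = (r - 5)*(r - 4)*(r + 3)*(r^2 - r - 6) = (r - 5)*(r - 4)*(r + 2)*(r + 3)*(r - 3)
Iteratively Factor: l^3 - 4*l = (l)*(l^2 - 4) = l*(l - 2)*(l + 2)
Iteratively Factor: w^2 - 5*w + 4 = (w - 4)*(w - 1)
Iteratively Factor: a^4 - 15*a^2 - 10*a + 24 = (a - 4)*(a^3 + 4*a^2 + a - 6) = (a - 4)*(a + 3)*(a^2 + a - 2) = (a - 4)*(a + 2)*(a + 3)*(a - 1)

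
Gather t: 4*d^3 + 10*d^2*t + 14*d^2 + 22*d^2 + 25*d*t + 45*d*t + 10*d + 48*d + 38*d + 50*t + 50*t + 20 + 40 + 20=4*d^3 + 36*d^2 + 96*d + t*(10*d^2 + 70*d + 100) + 80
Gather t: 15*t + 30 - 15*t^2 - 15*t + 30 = 60 - 15*t^2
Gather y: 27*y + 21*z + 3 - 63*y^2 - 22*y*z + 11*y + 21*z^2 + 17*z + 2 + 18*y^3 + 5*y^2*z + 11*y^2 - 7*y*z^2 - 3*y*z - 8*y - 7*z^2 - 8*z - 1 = 18*y^3 + y^2*(5*z - 52) + y*(-7*z^2 - 25*z + 30) + 14*z^2 + 30*z + 4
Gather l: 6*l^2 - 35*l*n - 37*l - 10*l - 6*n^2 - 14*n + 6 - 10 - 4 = 6*l^2 + l*(-35*n - 47) - 6*n^2 - 14*n - 8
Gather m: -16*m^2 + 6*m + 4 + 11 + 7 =-16*m^2 + 6*m + 22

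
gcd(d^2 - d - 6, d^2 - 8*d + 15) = d - 3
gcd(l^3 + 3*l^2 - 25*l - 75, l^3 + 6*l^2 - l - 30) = l^2 + 8*l + 15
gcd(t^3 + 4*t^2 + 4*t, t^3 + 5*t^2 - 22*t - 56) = t + 2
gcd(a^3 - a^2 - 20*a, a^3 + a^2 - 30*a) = a^2 - 5*a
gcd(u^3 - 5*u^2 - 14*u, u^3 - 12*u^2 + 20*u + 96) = u + 2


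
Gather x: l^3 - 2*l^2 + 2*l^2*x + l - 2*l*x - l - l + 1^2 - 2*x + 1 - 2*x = l^3 - 2*l^2 - l + x*(2*l^2 - 2*l - 4) + 2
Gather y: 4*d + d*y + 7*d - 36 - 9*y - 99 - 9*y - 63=11*d + y*(d - 18) - 198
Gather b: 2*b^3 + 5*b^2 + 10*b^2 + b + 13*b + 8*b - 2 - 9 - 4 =2*b^3 + 15*b^2 + 22*b - 15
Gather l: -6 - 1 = -7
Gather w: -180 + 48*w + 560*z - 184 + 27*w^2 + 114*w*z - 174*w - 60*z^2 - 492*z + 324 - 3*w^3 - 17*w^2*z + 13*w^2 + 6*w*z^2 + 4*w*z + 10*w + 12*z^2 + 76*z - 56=-3*w^3 + w^2*(40 - 17*z) + w*(6*z^2 + 118*z - 116) - 48*z^2 + 144*z - 96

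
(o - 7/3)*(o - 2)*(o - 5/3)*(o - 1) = o^4 - 7*o^3 + 161*o^2/9 - 59*o/3 + 70/9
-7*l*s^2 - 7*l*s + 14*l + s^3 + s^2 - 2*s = (-7*l + s)*(s - 1)*(s + 2)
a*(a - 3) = a^2 - 3*a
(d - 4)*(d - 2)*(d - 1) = d^3 - 7*d^2 + 14*d - 8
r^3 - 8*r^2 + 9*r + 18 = (r - 6)*(r - 3)*(r + 1)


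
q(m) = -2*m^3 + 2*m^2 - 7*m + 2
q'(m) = -6*m^2 + 4*m - 7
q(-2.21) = 48.83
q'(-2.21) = -45.14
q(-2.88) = 86.52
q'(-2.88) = -68.29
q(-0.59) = 7.24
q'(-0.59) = -11.45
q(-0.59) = 7.24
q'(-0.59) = -11.45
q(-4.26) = 222.73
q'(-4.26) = -132.93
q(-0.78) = 9.63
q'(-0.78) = -13.77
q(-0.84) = 10.48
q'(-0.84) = -14.59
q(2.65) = -39.72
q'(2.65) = -38.54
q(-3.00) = 95.00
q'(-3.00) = -73.00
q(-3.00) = 95.00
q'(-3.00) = -73.00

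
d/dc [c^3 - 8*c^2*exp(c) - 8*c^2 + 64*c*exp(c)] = -8*c^2*exp(c) + 3*c^2 + 48*c*exp(c) - 16*c + 64*exp(c)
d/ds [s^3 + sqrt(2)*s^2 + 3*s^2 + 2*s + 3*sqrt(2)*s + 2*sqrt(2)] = 3*s^2 + 2*sqrt(2)*s + 6*s + 2 + 3*sqrt(2)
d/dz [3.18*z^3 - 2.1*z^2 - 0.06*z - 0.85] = 9.54*z^2 - 4.2*z - 0.06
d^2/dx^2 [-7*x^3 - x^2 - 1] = -42*x - 2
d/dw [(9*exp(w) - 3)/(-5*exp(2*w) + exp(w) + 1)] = 3*((3*exp(w) - 1)*(10*exp(w) - 1) - 15*exp(2*w) + 3*exp(w) + 3)*exp(w)/(-5*exp(2*w) + exp(w) + 1)^2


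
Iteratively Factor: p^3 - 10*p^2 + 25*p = (p)*(p^2 - 10*p + 25) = p*(p - 5)*(p - 5)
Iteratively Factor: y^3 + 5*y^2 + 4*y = (y + 1)*(y^2 + 4*y) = (y + 1)*(y + 4)*(y)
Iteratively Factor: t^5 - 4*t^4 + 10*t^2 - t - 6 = (t + 1)*(t^4 - 5*t^3 + 5*t^2 + 5*t - 6) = (t - 1)*(t + 1)*(t^3 - 4*t^2 + t + 6) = (t - 1)*(t + 1)^2*(t^2 - 5*t + 6) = (t - 2)*(t - 1)*(t + 1)^2*(t - 3)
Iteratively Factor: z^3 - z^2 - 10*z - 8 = (z + 1)*(z^2 - 2*z - 8) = (z + 1)*(z + 2)*(z - 4)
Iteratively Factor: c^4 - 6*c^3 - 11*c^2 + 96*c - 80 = (c - 5)*(c^3 - c^2 - 16*c + 16) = (c - 5)*(c - 1)*(c^2 - 16) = (c - 5)*(c - 1)*(c + 4)*(c - 4)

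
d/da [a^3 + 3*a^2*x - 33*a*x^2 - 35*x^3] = 3*a^2 + 6*a*x - 33*x^2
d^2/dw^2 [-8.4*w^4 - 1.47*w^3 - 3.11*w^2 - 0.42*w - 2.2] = -100.8*w^2 - 8.82*w - 6.22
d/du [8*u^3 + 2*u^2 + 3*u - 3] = 24*u^2 + 4*u + 3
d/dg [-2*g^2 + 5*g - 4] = 5 - 4*g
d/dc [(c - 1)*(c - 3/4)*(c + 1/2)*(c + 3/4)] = 4*c^3 - 3*c^2/2 - 17*c/8 + 9/32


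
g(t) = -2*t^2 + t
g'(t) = 1 - 4*t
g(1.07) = -1.22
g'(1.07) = -3.28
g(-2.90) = -19.72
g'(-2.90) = 12.60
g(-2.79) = -18.36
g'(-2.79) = 12.16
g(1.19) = -1.64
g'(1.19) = -3.76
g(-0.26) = -0.40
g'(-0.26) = 2.04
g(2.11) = -6.79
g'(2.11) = -7.44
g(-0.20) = -0.28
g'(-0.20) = 1.80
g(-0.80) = -2.08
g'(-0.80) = 4.20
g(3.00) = -15.00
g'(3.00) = -11.00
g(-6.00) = -78.00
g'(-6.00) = 25.00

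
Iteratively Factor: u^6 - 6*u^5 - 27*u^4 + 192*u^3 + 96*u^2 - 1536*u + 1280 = (u + 4)*(u^5 - 10*u^4 + 13*u^3 + 140*u^2 - 464*u + 320) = (u - 4)*(u + 4)*(u^4 - 6*u^3 - 11*u^2 + 96*u - 80) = (u - 4)*(u + 4)^2*(u^3 - 10*u^2 + 29*u - 20) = (u - 5)*(u - 4)*(u + 4)^2*(u^2 - 5*u + 4) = (u - 5)*(u - 4)*(u - 1)*(u + 4)^2*(u - 4)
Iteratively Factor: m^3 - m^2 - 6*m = (m)*(m^2 - m - 6) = m*(m - 3)*(m + 2)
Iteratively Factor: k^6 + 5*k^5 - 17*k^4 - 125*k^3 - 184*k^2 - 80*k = (k)*(k^5 + 5*k^4 - 17*k^3 - 125*k^2 - 184*k - 80) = k*(k + 1)*(k^4 + 4*k^3 - 21*k^2 - 104*k - 80) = k*(k + 1)*(k + 4)*(k^3 - 21*k - 20) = k*(k - 5)*(k + 1)*(k + 4)*(k^2 + 5*k + 4) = k*(k - 5)*(k + 1)^2*(k + 4)*(k + 4)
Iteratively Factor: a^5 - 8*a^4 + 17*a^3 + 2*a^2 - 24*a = (a + 1)*(a^4 - 9*a^3 + 26*a^2 - 24*a) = a*(a + 1)*(a^3 - 9*a^2 + 26*a - 24) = a*(a - 4)*(a + 1)*(a^2 - 5*a + 6) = a*(a - 4)*(a - 2)*(a + 1)*(a - 3)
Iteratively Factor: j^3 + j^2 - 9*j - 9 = (j + 1)*(j^2 - 9) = (j + 1)*(j + 3)*(j - 3)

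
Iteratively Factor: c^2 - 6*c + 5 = (c - 5)*(c - 1)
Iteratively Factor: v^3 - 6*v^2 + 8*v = (v - 2)*(v^2 - 4*v) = v*(v - 2)*(v - 4)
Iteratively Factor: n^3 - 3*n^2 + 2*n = (n)*(n^2 - 3*n + 2) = n*(n - 1)*(n - 2)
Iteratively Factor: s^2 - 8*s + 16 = (s - 4)*(s - 4)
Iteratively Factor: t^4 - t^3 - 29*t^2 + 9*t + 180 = (t + 4)*(t^3 - 5*t^2 - 9*t + 45) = (t - 5)*(t + 4)*(t^2 - 9) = (t - 5)*(t + 3)*(t + 4)*(t - 3)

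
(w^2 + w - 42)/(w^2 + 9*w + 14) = (w - 6)/(w + 2)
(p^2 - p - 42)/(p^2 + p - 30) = (p - 7)/(p - 5)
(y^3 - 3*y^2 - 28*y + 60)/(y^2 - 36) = (y^2 + 3*y - 10)/(y + 6)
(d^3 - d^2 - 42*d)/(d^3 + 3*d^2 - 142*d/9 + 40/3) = 9*d*(d - 7)/(9*d^2 - 27*d + 20)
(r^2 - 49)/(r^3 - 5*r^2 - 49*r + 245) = 1/(r - 5)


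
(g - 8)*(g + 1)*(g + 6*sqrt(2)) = g^3 - 7*g^2 + 6*sqrt(2)*g^2 - 42*sqrt(2)*g - 8*g - 48*sqrt(2)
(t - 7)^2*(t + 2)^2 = t^4 - 10*t^3 - 3*t^2 + 140*t + 196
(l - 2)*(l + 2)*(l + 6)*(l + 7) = l^4 + 13*l^3 + 38*l^2 - 52*l - 168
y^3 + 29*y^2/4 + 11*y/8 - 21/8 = (y - 1/2)*(y + 3/4)*(y + 7)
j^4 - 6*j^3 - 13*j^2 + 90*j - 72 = (j - 6)*(j - 3)*(j - 1)*(j + 4)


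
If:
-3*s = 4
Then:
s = -4/3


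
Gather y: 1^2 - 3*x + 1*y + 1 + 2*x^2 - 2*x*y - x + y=2*x^2 - 4*x + y*(2 - 2*x) + 2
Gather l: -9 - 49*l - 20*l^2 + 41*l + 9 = -20*l^2 - 8*l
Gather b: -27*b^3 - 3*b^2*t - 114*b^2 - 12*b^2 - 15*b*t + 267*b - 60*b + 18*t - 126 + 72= -27*b^3 + b^2*(-3*t - 126) + b*(207 - 15*t) + 18*t - 54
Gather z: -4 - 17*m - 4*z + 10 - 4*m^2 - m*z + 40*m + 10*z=-4*m^2 + 23*m + z*(6 - m) + 6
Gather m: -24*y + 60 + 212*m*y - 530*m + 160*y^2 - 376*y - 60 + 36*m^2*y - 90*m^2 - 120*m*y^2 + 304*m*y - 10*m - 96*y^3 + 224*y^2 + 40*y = m^2*(36*y - 90) + m*(-120*y^2 + 516*y - 540) - 96*y^3 + 384*y^2 - 360*y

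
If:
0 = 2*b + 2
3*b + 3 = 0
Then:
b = -1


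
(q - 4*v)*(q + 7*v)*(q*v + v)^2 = q^4*v^2 + 3*q^3*v^3 + 2*q^3*v^2 - 28*q^2*v^4 + 6*q^2*v^3 + q^2*v^2 - 56*q*v^4 + 3*q*v^3 - 28*v^4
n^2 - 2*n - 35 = (n - 7)*(n + 5)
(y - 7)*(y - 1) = y^2 - 8*y + 7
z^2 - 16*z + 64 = (z - 8)^2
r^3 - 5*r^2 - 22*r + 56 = (r - 7)*(r - 2)*(r + 4)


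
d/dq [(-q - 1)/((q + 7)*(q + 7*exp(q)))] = ((q + 1)*(q + 7)*(7*exp(q) + 1) + (q + 1)*(q + 7*exp(q)) - (q + 7)*(q + 7*exp(q)))/((q + 7)^2*(q + 7*exp(q))^2)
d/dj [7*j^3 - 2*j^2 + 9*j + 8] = 21*j^2 - 4*j + 9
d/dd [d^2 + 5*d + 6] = 2*d + 5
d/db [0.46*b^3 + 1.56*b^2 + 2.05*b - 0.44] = 1.38*b^2 + 3.12*b + 2.05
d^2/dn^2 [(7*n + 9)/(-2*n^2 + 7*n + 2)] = 2*((4*n - 7)^2*(7*n + 9) + (42*n - 31)*(-2*n^2 + 7*n + 2))/(-2*n^2 + 7*n + 2)^3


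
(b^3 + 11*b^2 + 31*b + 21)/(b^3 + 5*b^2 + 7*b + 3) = (b + 7)/(b + 1)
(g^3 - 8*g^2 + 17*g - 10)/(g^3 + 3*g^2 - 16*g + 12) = (g - 5)/(g + 6)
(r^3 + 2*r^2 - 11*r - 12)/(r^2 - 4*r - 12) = (-r^3 - 2*r^2 + 11*r + 12)/(-r^2 + 4*r + 12)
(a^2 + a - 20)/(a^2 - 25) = (a - 4)/(a - 5)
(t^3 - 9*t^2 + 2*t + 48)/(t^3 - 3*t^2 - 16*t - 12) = (t^2 - 11*t + 24)/(t^2 - 5*t - 6)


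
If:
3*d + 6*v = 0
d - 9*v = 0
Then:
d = 0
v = 0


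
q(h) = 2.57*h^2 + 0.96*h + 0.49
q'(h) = 5.14*h + 0.96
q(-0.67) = 1.00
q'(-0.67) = -2.48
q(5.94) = 96.87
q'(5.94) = 31.49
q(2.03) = 13.03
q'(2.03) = 11.39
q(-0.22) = 0.40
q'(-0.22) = -0.17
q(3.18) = 29.53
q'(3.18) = 17.31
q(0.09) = 0.60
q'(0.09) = 1.42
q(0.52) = 1.68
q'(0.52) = 3.63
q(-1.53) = 5.04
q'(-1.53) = -6.90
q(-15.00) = 564.34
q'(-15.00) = -76.14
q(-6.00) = 87.25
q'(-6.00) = -29.88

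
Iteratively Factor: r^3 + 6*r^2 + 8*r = (r + 2)*(r^2 + 4*r) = (r + 2)*(r + 4)*(r)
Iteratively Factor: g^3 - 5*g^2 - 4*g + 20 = (g - 5)*(g^2 - 4) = (g - 5)*(g + 2)*(g - 2)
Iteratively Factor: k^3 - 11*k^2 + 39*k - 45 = (k - 5)*(k^2 - 6*k + 9) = (k - 5)*(k - 3)*(k - 3)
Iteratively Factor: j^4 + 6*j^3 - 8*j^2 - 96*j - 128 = (j - 4)*(j^3 + 10*j^2 + 32*j + 32) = (j - 4)*(j + 2)*(j^2 + 8*j + 16) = (j - 4)*(j + 2)*(j + 4)*(j + 4)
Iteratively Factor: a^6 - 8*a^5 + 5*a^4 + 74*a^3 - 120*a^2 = (a + 3)*(a^5 - 11*a^4 + 38*a^3 - 40*a^2) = a*(a + 3)*(a^4 - 11*a^3 + 38*a^2 - 40*a) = a^2*(a + 3)*(a^3 - 11*a^2 + 38*a - 40) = a^2*(a - 2)*(a + 3)*(a^2 - 9*a + 20) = a^2*(a - 5)*(a - 2)*(a + 3)*(a - 4)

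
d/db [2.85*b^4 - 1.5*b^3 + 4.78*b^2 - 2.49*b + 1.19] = 11.4*b^3 - 4.5*b^2 + 9.56*b - 2.49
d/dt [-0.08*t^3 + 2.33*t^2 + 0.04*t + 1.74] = -0.24*t^2 + 4.66*t + 0.04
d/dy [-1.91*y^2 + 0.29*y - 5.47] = 0.29 - 3.82*y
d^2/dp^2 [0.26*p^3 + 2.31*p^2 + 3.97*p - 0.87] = 1.56*p + 4.62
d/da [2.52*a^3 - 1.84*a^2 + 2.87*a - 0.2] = 7.56*a^2 - 3.68*a + 2.87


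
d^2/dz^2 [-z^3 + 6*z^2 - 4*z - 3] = 12 - 6*z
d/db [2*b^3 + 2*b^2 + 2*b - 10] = 6*b^2 + 4*b + 2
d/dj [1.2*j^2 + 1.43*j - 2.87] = 2.4*j + 1.43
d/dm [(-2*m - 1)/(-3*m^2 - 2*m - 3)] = 2*(-3*m^2 - 3*m + 2)/(9*m^4 + 12*m^3 + 22*m^2 + 12*m + 9)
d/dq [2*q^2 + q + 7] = 4*q + 1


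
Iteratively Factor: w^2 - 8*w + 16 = (w - 4)*(w - 4)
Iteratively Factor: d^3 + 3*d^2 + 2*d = (d + 1)*(d^2 + 2*d) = d*(d + 1)*(d + 2)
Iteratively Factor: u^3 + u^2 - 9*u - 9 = (u + 1)*(u^2 - 9) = (u - 3)*(u + 1)*(u + 3)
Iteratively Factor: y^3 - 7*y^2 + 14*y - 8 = (y - 1)*(y^2 - 6*y + 8) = (y - 2)*(y - 1)*(y - 4)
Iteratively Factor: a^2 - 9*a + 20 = (a - 5)*(a - 4)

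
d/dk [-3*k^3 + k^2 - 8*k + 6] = -9*k^2 + 2*k - 8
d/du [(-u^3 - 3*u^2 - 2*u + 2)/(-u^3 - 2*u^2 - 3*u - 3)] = (-u^4 + 2*u^3 + 20*u^2 + 26*u + 12)/(u^6 + 4*u^5 + 10*u^4 + 18*u^3 + 21*u^2 + 18*u + 9)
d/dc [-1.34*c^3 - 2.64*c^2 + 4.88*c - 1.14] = -4.02*c^2 - 5.28*c + 4.88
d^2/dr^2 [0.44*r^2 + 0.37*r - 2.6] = 0.880000000000000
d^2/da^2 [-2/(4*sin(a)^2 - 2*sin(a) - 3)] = 4*(-32*sin(a)^4 + 12*sin(a)^3 + 22*sin(a)^2 - 21*sin(a) + 16)/(-4*sin(a)^2 + 2*sin(a) + 3)^3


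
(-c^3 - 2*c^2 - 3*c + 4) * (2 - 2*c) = 2*c^4 + 2*c^3 + 2*c^2 - 14*c + 8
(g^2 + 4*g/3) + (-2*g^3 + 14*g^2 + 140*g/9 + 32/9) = -2*g^3 + 15*g^2 + 152*g/9 + 32/9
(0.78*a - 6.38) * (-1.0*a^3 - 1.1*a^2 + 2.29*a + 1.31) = -0.78*a^4 + 5.522*a^3 + 8.8042*a^2 - 13.5884*a - 8.3578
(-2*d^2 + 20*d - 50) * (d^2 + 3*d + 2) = -2*d^4 + 14*d^3 + 6*d^2 - 110*d - 100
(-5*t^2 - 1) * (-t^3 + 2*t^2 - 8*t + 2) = 5*t^5 - 10*t^4 + 41*t^3 - 12*t^2 + 8*t - 2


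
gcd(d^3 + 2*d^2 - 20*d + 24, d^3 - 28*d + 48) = d^2 + 4*d - 12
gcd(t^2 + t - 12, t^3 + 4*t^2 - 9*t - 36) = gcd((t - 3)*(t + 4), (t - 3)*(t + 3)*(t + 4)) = t^2 + t - 12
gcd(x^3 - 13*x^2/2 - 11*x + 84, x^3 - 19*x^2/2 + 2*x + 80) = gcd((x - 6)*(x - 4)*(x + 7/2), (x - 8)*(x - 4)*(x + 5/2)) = x - 4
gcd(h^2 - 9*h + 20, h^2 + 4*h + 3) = 1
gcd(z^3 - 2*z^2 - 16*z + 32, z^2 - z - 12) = z - 4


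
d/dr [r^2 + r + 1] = 2*r + 1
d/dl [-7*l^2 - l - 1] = -14*l - 1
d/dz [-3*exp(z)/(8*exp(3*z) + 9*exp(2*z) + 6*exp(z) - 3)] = (48*exp(3*z) + 27*exp(2*z) + 9)*exp(z)/(64*exp(6*z) + 144*exp(5*z) + 177*exp(4*z) + 60*exp(3*z) - 18*exp(2*z) - 36*exp(z) + 9)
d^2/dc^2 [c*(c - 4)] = 2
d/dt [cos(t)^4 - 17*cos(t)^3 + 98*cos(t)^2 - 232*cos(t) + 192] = (-4*cos(t)^3 + 51*cos(t)^2 - 196*cos(t) + 232)*sin(t)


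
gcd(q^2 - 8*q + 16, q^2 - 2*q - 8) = q - 4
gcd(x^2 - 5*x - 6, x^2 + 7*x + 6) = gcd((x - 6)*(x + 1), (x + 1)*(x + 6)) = x + 1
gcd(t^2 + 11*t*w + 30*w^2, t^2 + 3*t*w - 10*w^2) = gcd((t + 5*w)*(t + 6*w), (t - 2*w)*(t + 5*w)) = t + 5*w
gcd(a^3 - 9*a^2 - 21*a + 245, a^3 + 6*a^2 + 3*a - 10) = a + 5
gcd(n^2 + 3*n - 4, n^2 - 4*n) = 1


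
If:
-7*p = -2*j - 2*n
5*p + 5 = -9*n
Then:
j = 73*p/18 + 5/9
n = -5*p/9 - 5/9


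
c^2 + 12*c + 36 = (c + 6)^2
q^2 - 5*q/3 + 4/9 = (q - 4/3)*(q - 1/3)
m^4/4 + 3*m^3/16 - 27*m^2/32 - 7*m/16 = m*(m/4 + 1/2)*(m - 7/4)*(m + 1/2)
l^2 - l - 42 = (l - 7)*(l + 6)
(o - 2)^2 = o^2 - 4*o + 4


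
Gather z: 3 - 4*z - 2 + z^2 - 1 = z^2 - 4*z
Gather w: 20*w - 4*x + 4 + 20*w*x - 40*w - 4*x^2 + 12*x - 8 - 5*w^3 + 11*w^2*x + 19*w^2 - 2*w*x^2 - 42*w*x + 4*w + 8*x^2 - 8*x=-5*w^3 + w^2*(11*x + 19) + w*(-2*x^2 - 22*x - 16) + 4*x^2 - 4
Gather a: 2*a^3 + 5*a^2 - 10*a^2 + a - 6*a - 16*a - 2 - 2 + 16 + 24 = 2*a^3 - 5*a^2 - 21*a + 36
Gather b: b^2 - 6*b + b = b^2 - 5*b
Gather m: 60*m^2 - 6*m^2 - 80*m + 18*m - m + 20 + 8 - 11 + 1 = 54*m^2 - 63*m + 18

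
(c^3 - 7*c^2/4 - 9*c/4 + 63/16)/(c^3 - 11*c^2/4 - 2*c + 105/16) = (2*c - 3)/(2*c - 5)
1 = 1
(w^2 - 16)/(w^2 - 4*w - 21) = (16 - w^2)/(-w^2 + 4*w + 21)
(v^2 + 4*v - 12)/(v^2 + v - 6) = (v + 6)/(v + 3)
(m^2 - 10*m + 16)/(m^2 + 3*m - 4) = (m^2 - 10*m + 16)/(m^2 + 3*m - 4)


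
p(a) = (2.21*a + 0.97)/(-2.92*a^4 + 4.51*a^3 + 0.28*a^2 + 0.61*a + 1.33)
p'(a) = (2.21*a + 0.97)*(11.68*a^3 - 13.53*a^2 - 0.56*a - 0.61)/(-2.92*a^4 + 4.51*a^3 + 0.28*a^2 + 0.61*a + 1.33)^2 + 2.21/(-2.92*a^4 + 4.51*a^3 + 0.28*a^2 + 0.61*a + 1.33)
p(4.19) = -0.02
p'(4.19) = 0.02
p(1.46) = 1.17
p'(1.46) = 2.60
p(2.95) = -0.08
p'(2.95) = 0.11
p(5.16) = -0.01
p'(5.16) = 0.01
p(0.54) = 0.98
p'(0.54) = -0.34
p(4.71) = -0.01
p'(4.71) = 0.01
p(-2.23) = 0.03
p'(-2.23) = 0.03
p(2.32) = -0.25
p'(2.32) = 0.66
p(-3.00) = 0.02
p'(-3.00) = 0.01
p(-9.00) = 0.00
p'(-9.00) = 0.00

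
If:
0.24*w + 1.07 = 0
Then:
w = -4.46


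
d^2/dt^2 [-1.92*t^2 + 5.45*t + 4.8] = -3.84000000000000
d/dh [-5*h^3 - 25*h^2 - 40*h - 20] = -15*h^2 - 50*h - 40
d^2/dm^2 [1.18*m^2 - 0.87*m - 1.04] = 2.36000000000000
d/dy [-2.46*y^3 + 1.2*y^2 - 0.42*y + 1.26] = -7.38*y^2 + 2.4*y - 0.42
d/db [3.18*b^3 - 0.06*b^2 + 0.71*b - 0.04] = 9.54*b^2 - 0.12*b + 0.71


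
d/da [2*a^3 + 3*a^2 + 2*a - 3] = 6*a^2 + 6*a + 2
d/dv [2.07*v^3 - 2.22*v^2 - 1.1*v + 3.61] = 6.21*v^2 - 4.44*v - 1.1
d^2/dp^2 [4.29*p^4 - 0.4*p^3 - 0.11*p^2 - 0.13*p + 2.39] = 51.48*p^2 - 2.4*p - 0.22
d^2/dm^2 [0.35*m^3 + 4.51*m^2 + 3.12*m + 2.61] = 2.1*m + 9.02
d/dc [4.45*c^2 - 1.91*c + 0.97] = 8.9*c - 1.91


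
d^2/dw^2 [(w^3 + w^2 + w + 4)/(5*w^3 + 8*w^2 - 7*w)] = 2*(-15*w^6 + 180*w^5 + 825*w^4 + 1484*w^3 + 348*w^2 - 672*w + 196)/(w^3*(125*w^6 + 600*w^5 + 435*w^4 - 1168*w^3 - 609*w^2 + 1176*w - 343))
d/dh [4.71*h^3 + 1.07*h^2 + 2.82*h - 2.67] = 14.13*h^2 + 2.14*h + 2.82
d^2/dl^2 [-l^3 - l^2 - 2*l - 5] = -6*l - 2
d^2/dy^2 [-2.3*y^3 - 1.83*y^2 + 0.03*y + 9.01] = -13.8*y - 3.66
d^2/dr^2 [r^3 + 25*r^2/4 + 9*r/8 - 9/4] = 6*r + 25/2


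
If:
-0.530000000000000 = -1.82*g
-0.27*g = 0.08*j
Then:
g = 0.29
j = -0.98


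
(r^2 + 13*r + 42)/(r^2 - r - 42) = (r + 7)/(r - 7)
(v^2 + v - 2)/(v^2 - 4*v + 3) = (v + 2)/(v - 3)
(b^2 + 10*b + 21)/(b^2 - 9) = (b + 7)/(b - 3)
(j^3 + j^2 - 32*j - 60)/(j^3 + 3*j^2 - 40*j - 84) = (j + 5)/(j + 7)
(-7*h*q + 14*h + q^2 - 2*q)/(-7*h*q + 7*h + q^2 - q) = (q - 2)/(q - 1)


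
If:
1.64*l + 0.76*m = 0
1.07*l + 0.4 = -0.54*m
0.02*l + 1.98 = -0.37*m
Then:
No Solution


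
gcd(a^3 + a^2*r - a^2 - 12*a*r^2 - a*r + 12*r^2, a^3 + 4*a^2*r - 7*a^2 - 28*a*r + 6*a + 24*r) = a^2 + 4*a*r - a - 4*r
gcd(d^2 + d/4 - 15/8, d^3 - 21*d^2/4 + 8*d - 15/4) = d - 5/4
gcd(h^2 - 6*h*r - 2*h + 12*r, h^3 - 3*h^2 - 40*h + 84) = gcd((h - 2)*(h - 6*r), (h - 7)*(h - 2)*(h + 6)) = h - 2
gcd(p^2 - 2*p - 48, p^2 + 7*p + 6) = p + 6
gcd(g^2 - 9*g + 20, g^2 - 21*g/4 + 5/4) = g - 5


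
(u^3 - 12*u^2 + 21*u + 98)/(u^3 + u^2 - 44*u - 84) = (u - 7)/(u + 6)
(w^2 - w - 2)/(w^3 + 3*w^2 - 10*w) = (w + 1)/(w*(w + 5))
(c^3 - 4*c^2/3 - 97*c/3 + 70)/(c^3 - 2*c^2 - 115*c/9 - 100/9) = 3*(3*c^2 + 11*c - 42)/(9*c^2 + 27*c + 20)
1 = 1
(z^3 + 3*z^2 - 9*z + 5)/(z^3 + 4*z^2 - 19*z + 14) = (z^2 + 4*z - 5)/(z^2 + 5*z - 14)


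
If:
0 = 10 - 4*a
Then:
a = 5/2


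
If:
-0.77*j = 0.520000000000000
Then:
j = -0.68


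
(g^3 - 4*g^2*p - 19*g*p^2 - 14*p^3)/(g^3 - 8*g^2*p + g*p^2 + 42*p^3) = (-g - p)/(-g + 3*p)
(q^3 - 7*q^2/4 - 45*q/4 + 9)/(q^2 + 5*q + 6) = (q^2 - 19*q/4 + 3)/(q + 2)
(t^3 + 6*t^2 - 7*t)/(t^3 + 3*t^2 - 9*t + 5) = t*(t + 7)/(t^2 + 4*t - 5)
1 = 1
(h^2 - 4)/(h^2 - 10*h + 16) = (h + 2)/(h - 8)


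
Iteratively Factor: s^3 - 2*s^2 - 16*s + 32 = (s - 2)*(s^2 - 16) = (s - 2)*(s + 4)*(s - 4)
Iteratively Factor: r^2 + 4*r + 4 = (r + 2)*(r + 2)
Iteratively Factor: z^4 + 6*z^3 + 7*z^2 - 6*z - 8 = (z + 1)*(z^3 + 5*z^2 + 2*z - 8) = (z - 1)*(z + 1)*(z^2 + 6*z + 8) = (z - 1)*(z + 1)*(z + 4)*(z + 2)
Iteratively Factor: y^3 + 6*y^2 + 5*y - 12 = (y - 1)*(y^2 + 7*y + 12) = (y - 1)*(y + 4)*(y + 3)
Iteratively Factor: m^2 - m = (m)*(m - 1)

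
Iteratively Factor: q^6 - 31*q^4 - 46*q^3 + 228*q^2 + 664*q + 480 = (q + 3)*(q^5 - 3*q^4 - 22*q^3 + 20*q^2 + 168*q + 160) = (q + 2)*(q + 3)*(q^4 - 5*q^3 - 12*q^2 + 44*q + 80) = (q + 2)^2*(q + 3)*(q^3 - 7*q^2 + 2*q + 40) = (q - 4)*(q + 2)^2*(q + 3)*(q^2 - 3*q - 10) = (q - 5)*(q - 4)*(q + 2)^2*(q + 3)*(q + 2)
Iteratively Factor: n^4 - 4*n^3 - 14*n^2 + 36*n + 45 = (n - 3)*(n^3 - n^2 - 17*n - 15) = (n - 3)*(n + 3)*(n^2 - 4*n - 5) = (n - 3)*(n + 1)*(n + 3)*(n - 5)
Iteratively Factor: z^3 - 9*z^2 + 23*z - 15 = (z - 1)*(z^2 - 8*z + 15) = (z - 3)*(z - 1)*(z - 5)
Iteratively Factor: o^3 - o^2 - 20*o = (o + 4)*(o^2 - 5*o) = o*(o + 4)*(o - 5)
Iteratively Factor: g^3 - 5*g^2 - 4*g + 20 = (g + 2)*(g^2 - 7*g + 10) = (g - 2)*(g + 2)*(g - 5)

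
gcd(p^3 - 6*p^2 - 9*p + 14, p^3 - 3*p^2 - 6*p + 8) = p^2 + p - 2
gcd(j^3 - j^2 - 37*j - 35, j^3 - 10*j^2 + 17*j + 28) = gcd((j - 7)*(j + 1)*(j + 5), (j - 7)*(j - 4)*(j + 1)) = j^2 - 6*j - 7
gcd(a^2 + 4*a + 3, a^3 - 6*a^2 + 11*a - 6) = 1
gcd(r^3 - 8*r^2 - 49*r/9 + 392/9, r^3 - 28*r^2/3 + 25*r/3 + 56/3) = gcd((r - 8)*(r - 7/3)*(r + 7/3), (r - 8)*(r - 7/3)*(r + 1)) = r^2 - 31*r/3 + 56/3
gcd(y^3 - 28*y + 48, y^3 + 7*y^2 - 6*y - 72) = y + 6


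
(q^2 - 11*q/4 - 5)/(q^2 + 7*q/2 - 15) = (4*q^2 - 11*q - 20)/(2*(2*q^2 + 7*q - 30))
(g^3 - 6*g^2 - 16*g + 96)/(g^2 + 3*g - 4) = (g^2 - 10*g + 24)/(g - 1)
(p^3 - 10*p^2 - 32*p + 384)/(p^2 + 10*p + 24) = (p^2 - 16*p + 64)/(p + 4)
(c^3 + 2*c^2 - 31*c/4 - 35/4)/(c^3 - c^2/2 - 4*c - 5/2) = (c + 7/2)/(c + 1)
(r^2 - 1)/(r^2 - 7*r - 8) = (r - 1)/(r - 8)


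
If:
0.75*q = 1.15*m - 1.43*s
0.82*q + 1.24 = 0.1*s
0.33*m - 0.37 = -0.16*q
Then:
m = 1.73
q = -1.26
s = 2.06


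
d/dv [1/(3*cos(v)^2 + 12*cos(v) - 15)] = 2*(cos(v) + 2)*sin(v)/(3*(cos(v)^2 + 4*cos(v) - 5)^2)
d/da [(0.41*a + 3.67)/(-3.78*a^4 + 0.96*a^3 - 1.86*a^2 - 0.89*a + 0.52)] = (4.6494*a^4 + 54.7032*a^3 - 9.807*a^2 + 13.6524*a + 3.4795)/(14.2884*a^8 - 7.2576*a^7 + 14.9832*a^6 + 3.1572*a^5 - 2.1804*a^4 + 4.3092*a^3 - 1.1423*a^2 - 0.9256*a + 0.2704)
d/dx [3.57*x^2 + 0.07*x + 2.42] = 7.14*x + 0.07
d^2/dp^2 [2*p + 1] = 0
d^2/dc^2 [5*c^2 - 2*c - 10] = 10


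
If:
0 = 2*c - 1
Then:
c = 1/2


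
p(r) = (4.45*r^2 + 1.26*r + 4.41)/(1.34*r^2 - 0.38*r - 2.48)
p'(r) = (0.38 - 2.68*r)*(4.45*r^2 + 1.26*r + 4.41)/(1.34*r^2 - 0.38*r - 2.48)^2 + (8.9*r + 1.26)/(1.34*r^2 - 0.38*r - 2.48)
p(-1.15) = -32.66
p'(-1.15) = 450.60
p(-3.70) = 3.51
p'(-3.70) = 0.26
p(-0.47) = -2.39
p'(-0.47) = 3.41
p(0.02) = -1.78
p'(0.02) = -0.34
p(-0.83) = -5.18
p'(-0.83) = 15.80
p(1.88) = 14.60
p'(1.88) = -32.44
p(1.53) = 222.19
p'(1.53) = -10765.40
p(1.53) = 222.19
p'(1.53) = -10765.40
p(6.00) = 3.96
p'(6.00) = -0.17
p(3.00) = 5.72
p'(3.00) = -1.87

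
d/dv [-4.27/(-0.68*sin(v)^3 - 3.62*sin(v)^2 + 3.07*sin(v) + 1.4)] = (-8.7108*sin(v)^2 - 30.9148*sin(v) + 13.1089)*cos(v)/(0.68*sin(v)^3 + 3.62*sin(v)^2 - 3.07*sin(v) - 1.4)^2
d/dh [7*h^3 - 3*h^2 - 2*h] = 21*h^2 - 6*h - 2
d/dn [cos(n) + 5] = -sin(n)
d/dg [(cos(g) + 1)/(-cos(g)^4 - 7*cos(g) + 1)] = (-(cos(g) + 1)*(4*cos(g)^3 + 7) + cos(g)^4 + 7*cos(g) - 1)*sin(g)/(cos(g)^4 + 7*cos(g) - 1)^2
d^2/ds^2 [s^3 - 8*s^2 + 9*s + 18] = 6*s - 16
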